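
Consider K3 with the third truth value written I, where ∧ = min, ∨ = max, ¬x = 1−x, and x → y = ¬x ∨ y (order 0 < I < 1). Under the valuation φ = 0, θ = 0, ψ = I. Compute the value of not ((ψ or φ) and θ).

ψ or φ = I or 0 = I
(ψ or φ) and θ = I and 0 = 0
not ((ψ or φ) and θ) = not 0 = 1

1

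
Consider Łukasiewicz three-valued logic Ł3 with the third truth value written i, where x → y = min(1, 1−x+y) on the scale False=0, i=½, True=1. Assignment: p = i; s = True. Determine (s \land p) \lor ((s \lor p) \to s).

True

s \land p = True \land i = i
s \lor p = True \lor i = True
(s \lor p) \to s = True \to True = True
(s \land p) \lor ((s \lor p) \to s) = i \lor True = True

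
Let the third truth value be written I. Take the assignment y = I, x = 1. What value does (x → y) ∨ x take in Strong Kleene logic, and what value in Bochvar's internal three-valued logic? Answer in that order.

1; I

In Strong Kleene logic: x → y = 1 → I = I
(x → y) ∨ x = I ∨ 1 = 1
In Bochvar's internal three-valued logic: x → y = 1 → I = I  [any arg is the third value ⇒ result is the third value]
(x → y) ∨ x = I ∨ 1 = I
They differ because Strong Kleene logic and Bochvar's internal three-valued logic treat I differently under the binary connectives.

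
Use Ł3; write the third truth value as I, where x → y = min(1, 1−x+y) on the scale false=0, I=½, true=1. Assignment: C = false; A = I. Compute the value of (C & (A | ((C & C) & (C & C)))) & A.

false

C & C = false & false = false
C & C = false & false = false
(C & C) & (C & C) = false & false = false
A | ((C & C) & (C & C)) = I | false = I
C & (A | ((C & C) & (C & C))) = false & I = false
(C & (A | ((C & C) & (C & C)))) & A = false & I = false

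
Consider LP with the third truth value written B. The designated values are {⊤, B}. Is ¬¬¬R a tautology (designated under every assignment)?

No

Countermodel: R=⊤ gives ⊥, which is not designated.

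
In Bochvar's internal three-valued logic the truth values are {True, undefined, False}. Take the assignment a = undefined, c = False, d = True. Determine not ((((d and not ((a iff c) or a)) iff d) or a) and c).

undefined

a iff c = undefined iff False = undefined
(a iff c) or a = undefined or undefined = undefined
not ((a iff c) or a) = not undefined = undefined
d and not ((a iff c) or a) = True and undefined = undefined
(d and not ((a iff c) or a)) iff d = undefined iff True = undefined
((d and not ((a iff c) or a)) iff d) or a = undefined or undefined = undefined
(((d and not ((a iff c) or a)) iff d) or a) and c = undefined and False = undefined
not ((((d and not ((a iff c) or a)) iff d) or a) and c) = not undefined = undefined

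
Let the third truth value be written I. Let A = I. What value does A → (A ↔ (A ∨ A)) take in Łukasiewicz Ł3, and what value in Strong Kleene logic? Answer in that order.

In Łukasiewicz Ł3: A ∨ A = I ∨ I = I
A ↔ (A ∨ A) = I ↔ I = ⊤  [1 − |½−½|]
A → (A ↔ (A ∨ A)) = I → ⊤ = ⊤
In Strong Kleene logic: A ∨ A = I ∨ I = I
A ↔ (A ∨ A) = I ↔ I = I
A → (A ↔ (A ∨ A)) = I → I = I
They differ because Łukasiewicz Ł3 and Strong Kleene logic treat I differently under implication.

⊤; I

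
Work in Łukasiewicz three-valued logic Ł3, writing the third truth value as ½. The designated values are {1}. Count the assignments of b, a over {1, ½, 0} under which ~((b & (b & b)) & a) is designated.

5

Of the 9 assignments, 5 give a value in {1}.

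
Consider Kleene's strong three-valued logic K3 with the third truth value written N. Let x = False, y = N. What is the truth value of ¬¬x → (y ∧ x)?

¬x = ¬False = True
¬¬x = ¬True = False
y ∧ x = N ∧ False = False
¬¬x → (y ∧ x) = False → False = True

True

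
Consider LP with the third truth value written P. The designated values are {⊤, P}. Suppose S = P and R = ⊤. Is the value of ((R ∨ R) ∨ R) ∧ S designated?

Yes

R ∨ R = ⊤ ∨ ⊤ = ⊤
(R ∨ R) ∨ R = ⊤ ∨ ⊤ = ⊤
((R ∨ R) ∨ R) ∧ S = ⊤ ∧ P = P
P ∈ {⊤, P}.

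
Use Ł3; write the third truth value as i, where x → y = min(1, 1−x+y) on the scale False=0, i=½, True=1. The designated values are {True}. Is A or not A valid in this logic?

No

Countermodel: A=i gives i, which is not designated.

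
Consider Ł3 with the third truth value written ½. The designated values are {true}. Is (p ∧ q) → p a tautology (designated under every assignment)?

Yes

Every assignment of p, q over {true, ½, false} gives a value in {true}.
In particular, with p=½, q=½: (p ∧ q) → p = true.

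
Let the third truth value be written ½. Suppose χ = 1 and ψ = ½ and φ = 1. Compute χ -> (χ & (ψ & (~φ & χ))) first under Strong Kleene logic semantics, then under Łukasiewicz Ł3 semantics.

In Strong Kleene logic: ~φ = ~1 = 0
~φ & χ = 0 & 1 = 0
ψ & (~φ & χ) = ½ & 0 = 0
χ & (ψ & (~φ & χ)) = 1 & 0 = 0
χ -> (χ & (ψ & (~φ & χ))) = 1 -> 0 = 0
In Łukasiewicz Ł3: ~φ = ~1 = 0
~φ & χ = 0 & 1 = 0
ψ & (~φ & χ) = ½ & 0 = 0
χ & (ψ & (~φ & χ)) = 1 & 0 = 0
χ -> (χ & (ψ & (~φ & χ))) = 1 -> 0 = 0

0; 0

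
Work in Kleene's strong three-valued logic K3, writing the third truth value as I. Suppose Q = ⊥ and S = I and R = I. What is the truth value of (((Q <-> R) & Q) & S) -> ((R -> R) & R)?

Q <-> R = ⊥ <-> I = I
(Q <-> R) & Q = I & ⊥ = ⊥
((Q <-> R) & Q) & S = ⊥ & I = ⊥
R -> R = I -> I = I
(R -> R) & R = I & I = I
(((Q <-> R) & Q) & S) -> ((R -> R) & R) = ⊥ -> I = ⊤

⊤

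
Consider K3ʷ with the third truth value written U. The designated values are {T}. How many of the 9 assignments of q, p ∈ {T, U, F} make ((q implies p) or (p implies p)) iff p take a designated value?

Designated under: (q=T, p=T); (q=F, p=T).

2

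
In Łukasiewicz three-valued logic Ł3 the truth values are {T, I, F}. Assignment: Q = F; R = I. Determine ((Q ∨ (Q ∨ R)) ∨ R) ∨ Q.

I

Q ∨ R = F ∨ I = I
Q ∨ (Q ∨ R) = F ∨ I = I
(Q ∨ (Q ∨ R)) ∨ R = I ∨ I = I
((Q ∨ (Q ∨ R)) ∨ R) ∨ Q = I ∨ F = I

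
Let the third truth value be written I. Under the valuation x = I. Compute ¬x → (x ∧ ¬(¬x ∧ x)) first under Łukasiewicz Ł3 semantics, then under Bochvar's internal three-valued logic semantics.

In Łukasiewicz Ł3: ¬x = ¬I = I
¬x = ¬I = I
¬x ∧ x = I ∧ I = I
¬(¬x ∧ x) = ¬I = I
x ∧ ¬(¬x ∧ x) = I ∧ I = I
¬x → (x ∧ ¬(¬x ∧ x)) = I → I = true  [min(1, 1−½+½)]
In Bochvar's internal three-valued logic: ¬x = ¬I = I
¬x = ¬I = I
¬x ∧ x = I ∧ I = I
¬(¬x ∧ x) = ¬I = I
x ∧ ¬(¬x ∧ x) = I ∧ I = I
¬x → (x ∧ ¬(¬x ∧ x)) = I → I = I  [any arg is the third value ⇒ result is the third value]
They differ because Łukasiewicz Ł3 and Bochvar's internal three-valued logic treat I differently under the binary connectives.

true; I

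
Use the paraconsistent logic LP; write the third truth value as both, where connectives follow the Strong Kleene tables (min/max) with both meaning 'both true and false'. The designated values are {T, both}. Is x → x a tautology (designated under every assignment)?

Yes

Every assignment of x over {T, both, F} gives a value in {T, both}.
In particular, with x=both: x → x = both.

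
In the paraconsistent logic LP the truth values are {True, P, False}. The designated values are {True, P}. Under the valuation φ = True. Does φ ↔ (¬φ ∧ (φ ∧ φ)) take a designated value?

No

¬φ = ¬True = False
φ ∧ φ = True ∧ True = True
¬φ ∧ (φ ∧ φ) = False ∧ True = False
φ ↔ (¬φ ∧ (φ ∧ φ)) = True ↔ False = False
False ∉ {True, P}.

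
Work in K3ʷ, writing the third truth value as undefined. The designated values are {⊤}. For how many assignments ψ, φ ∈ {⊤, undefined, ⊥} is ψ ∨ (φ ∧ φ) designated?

3

Designated under: (ψ=⊤, φ=⊤); (ψ=⊤, φ=⊥); (ψ=⊥, φ=⊤).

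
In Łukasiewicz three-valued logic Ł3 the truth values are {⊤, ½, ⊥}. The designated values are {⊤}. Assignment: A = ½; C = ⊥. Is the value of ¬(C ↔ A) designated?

No

C ↔ A = ⊥ ↔ ½ = ½  [1 − |0−½|]
¬(C ↔ A) = ¬½ = ½
½ ∉ {⊤}.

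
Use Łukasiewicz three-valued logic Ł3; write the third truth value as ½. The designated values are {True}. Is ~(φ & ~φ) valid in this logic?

Countermodel: φ=½ gives ½, which is not designated.

No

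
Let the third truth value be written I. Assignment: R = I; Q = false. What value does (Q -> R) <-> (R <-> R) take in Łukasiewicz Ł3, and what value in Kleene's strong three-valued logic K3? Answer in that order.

In Łukasiewicz Ł3: Q -> R = false -> I = true  [min(1, 1−0+½)]
R <-> R = I <-> I = true
(Q -> R) <-> (R <-> R) = true <-> true = true
In Kleene's strong three-valued logic K3: Q -> R = false -> I = true  [~false | I]
R <-> R = I <-> I = I
(Q -> R) <-> (R <-> R) = true <-> I = I
They differ because Łukasiewicz Ł3 and Kleene's strong three-valued logic K3 treat I differently under implication.

true; I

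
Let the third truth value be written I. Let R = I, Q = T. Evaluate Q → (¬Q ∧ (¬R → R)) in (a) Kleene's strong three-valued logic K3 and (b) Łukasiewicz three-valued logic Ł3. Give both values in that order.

F; F

In Kleene's strong three-valued logic K3: ¬Q = ¬T = F
¬R = ¬I = I
¬R → R = I → I = I  [¬I ∨ I]
¬Q ∧ (¬R → R) = F ∧ I = F
Q → (¬Q ∧ (¬R → R)) = T → F = F
In Łukasiewicz three-valued logic Ł3: ¬Q = ¬T = F
¬R = ¬I = I
¬R → R = I → I = T  [min(1, 1−½+½)]
¬Q ∧ (¬R → R) = F ∧ T = F
Q → (¬Q ∧ (¬R → R)) = T → F = F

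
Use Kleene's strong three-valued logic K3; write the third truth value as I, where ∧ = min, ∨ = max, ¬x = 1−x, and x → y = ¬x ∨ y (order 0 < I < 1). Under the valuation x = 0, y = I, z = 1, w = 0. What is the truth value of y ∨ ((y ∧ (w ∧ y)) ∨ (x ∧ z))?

I

w ∧ y = 0 ∧ I = 0
y ∧ (w ∧ y) = I ∧ 0 = 0
x ∧ z = 0 ∧ 1 = 0
(y ∧ (w ∧ y)) ∨ (x ∧ z) = 0 ∨ 0 = 0
y ∨ ((y ∧ (w ∧ y)) ∨ (x ∧ z)) = I ∨ 0 = I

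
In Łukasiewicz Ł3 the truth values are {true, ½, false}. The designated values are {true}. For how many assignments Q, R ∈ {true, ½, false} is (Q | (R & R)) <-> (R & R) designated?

Of the 9 assignments, 6 give a value in {true}.

6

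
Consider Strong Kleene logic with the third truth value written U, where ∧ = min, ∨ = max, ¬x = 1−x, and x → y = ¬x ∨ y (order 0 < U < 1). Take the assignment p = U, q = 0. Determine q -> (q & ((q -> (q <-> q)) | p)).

1

q <-> q = 0 <-> 0 = 1
q -> (q <-> q) = 0 -> 1 = 1
(q -> (q <-> q)) | p = 1 | U = 1
q & ((q -> (q <-> q)) | p) = 0 & 1 = 0
q -> (q & ((q -> (q <-> q)) | p)) = 0 -> 0 = 1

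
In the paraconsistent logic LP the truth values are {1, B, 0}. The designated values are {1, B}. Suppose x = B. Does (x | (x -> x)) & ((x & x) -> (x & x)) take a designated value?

Yes

x -> x = B -> B = B  [~B | B]
x | (x -> x) = B | B = B
x & x = B & B = B
x & x = B & B = B
(x & x) -> (x & x) = B -> B = B
(x | (x -> x)) & ((x & x) -> (x & x)) = B & B = B
B ∈ {1, B}.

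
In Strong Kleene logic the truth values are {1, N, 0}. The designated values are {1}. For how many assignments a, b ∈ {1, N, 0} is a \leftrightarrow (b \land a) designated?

4

Designated under: (a=1, b=1); (a=0, b=1); (a=0, b=N); (a=0, b=0).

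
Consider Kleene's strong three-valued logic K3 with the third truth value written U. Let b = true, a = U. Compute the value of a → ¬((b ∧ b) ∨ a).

b ∧ b = true ∧ true = true
(b ∧ b) ∨ a = true ∨ U = true
¬((b ∧ b) ∨ a) = ¬true = false
a → ¬((b ∧ b) ∨ a) = U → false = U  [¬U ∨ false]

U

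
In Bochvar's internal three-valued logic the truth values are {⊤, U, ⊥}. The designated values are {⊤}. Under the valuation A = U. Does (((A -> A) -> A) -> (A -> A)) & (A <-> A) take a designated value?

No

A -> A = U -> U = U  [any arg is the third value ⇒ result is the third value]
(A -> A) -> A = U -> U = U
A -> A = U -> U = U
((A -> A) -> A) -> (A -> A) = U -> U = U
A <-> A = U <-> U = U
(((A -> A) -> A) -> (A -> A)) & (A <-> A) = U & U = U
U ∉ {⊤}.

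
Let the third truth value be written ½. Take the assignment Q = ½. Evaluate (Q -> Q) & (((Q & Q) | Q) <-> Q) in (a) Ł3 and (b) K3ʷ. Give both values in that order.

In Ł3: Q -> Q = ½ -> ½ = T  [min(1, 1−½+½)]
Q & Q = ½ & ½ = ½
(Q & Q) | Q = ½ | ½ = ½
((Q & Q) | Q) <-> Q = ½ <-> ½ = T
(Q -> Q) & (((Q & Q) | Q) <-> Q) = T & T = T
In K3ʷ: Q -> Q = ½ -> ½ = ½
Q & Q = ½ & ½ = ½
(Q & Q) | Q = ½ | ½ = ½
((Q & Q) | Q) <-> Q = ½ <-> ½ = ½
(Q -> Q) & (((Q & Q) | Q) <-> Q) = ½ & ½ = ½
They differ because Ł3 and K3ʷ treat ½ differently under the binary connectives.

T; ½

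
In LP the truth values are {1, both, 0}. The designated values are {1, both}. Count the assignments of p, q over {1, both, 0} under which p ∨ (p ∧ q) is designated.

Of the 9 assignments, 6 give a value in {1, both}.

6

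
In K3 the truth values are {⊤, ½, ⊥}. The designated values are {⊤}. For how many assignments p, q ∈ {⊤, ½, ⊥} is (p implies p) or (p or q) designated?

Of the 9 assignments, 7 give a value in {⊤}.

7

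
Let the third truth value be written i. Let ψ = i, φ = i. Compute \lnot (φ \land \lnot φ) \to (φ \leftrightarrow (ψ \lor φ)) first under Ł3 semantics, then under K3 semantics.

true; i

In Ł3: \lnot φ = \lnot i = i
φ \land \lnot φ = i \land i = i
\lnot (φ \land \lnot φ) = \lnot i = i
ψ \lor φ = i \lor i = i
φ \leftrightarrow (ψ \lor φ) = i \leftrightarrow i = true
\lnot (φ \land \lnot φ) \to (φ \leftrightarrow (ψ \lor φ)) = i \to true = true
In K3: \lnot φ = \lnot i = i
φ \land \lnot φ = i \land i = i
\lnot (φ \land \lnot φ) = \lnot i = i
ψ \lor φ = i \lor i = i
φ \leftrightarrow (ψ \lor φ) = i \leftrightarrow i = i
\lnot (φ \land \lnot φ) \to (φ \leftrightarrow (ψ \lor φ)) = i \to i = i  [\lnot i \lor i]
They differ because Ł3 and K3 treat i differently under implication.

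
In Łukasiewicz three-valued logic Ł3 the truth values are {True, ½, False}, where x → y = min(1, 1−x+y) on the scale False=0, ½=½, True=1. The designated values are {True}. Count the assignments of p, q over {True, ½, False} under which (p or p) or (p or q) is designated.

5

Of the 9 assignments, 5 give a value in {True}.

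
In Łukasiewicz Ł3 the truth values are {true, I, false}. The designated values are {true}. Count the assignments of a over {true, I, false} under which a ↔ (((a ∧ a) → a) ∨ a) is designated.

a=true: true ✓
a=I: I ·
a=false: false ·

1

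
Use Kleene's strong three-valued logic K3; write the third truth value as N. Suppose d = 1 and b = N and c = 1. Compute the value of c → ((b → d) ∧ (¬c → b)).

1

b → d = N → 1 = 1
¬c = ¬1 = 0
¬c → b = 0 → N = 1
(b → d) ∧ (¬c → b) = 1 ∧ 1 = 1
c → ((b → d) ∧ (¬c → b)) = 1 → 1 = 1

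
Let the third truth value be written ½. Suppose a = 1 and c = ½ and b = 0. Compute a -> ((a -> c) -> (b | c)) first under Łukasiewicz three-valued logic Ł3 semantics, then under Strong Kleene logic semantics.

In Łukasiewicz three-valued logic Ł3: a -> c = 1 -> ½ = ½  [min(1, 1−1+½)]
b | c = 0 | ½ = ½
(a -> c) -> (b | c) = ½ -> ½ = 1
a -> ((a -> c) -> (b | c)) = 1 -> 1 = 1
In Strong Kleene logic: a -> c = 1 -> ½ = ½  [~1 | ½]
b | c = 0 | ½ = ½
(a -> c) -> (b | c) = ½ -> ½ = ½
a -> ((a -> c) -> (b | c)) = 1 -> ½ = ½
They differ because Łukasiewicz three-valued logic Ł3 and Strong Kleene logic treat ½ differently under implication.

1; ½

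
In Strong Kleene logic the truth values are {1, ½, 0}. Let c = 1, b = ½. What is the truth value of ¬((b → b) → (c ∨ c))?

0

b → b = ½ → ½ = ½  [¬½ ∨ ½]
c ∨ c = 1 ∨ 1 = 1
(b → b) → (c ∨ c) = ½ → 1 = 1
¬((b → b) → (c ∨ c)) = ¬1 = 0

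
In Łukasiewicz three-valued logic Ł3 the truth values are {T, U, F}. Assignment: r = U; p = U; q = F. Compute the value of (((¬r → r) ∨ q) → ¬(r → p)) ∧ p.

¬r = ¬U = U
¬r → r = U → U = T  [min(1, 1−½+½)]
(¬r → r) ∨ q = T ∨ F = T
r → p = U → U = T
¬(r → p) = ¬T = F
((¬r → r) ∨ q) → ¬(r → p) = T → F = F
(((¬r → r) ∨ q) → ¬(r → p)) ∧ p = F ∧ U = F

F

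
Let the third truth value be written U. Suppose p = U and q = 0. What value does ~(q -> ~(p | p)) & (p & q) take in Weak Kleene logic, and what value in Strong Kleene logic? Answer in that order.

U; 0

In Weak Kleene logic: p | p = U | U = U
~(p | p) = ~U = U
q -> ~(p | p) = 0 -> U = U  [any arg is the third value ⇒ result is the third value]
~(q -> ~(p | p)) = ~U = U
p & q = U & 0 = U
~(q -> ~(p | p)) & (p & q) = U & U = U
In Strong Kleene logic: p | p = U | U = U
~(p | p) = ~U = U
q -> ~(p | p) = 0 -> U = 1  [~0 | U]
~(q -> ~(p | p)) = ~1 = 0
p & q = U & 0 = 0
~(q -> ~(p | p)) & (p & q) = 0 & 0 = 0
They differ because Weak Kleene logic and Strong Kleene logic treat U differently under the binary connectives.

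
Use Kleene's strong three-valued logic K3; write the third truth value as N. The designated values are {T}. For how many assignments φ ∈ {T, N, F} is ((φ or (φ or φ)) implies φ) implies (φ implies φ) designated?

φ=T: T ✓
φ=N: N ·
φ=F: T ✓

2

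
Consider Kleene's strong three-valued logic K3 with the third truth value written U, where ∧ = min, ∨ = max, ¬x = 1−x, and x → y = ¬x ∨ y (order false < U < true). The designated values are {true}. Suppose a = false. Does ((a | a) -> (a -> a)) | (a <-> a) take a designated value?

a | a = false | false = false
a -> a = false -> false = true
(a | a) -> (a -> a) = false -> true = true
a <-> a = false <-> false = true
((a | a) -> (a -> a)) | (a <-> a) = true | true = true
true ∈ {true}.

Yes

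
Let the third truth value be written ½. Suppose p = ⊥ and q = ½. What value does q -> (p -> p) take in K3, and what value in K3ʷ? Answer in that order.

In K3: p -> p = ⊥ -> ⊥ = ⊤
q -> (p -> p) = ½ -> ⊤ = ⊤  [~½ | ⊤]
In K3ʷ: p -> p = ⊥ -> ⊥ = ⊤
q -> (p -> p) = ½ -> ⊤ = ½  [any arg is the third value ⇒ result is the third value]
They differ because K3 and K3ʷ treat ½ differently under the binary connectives.

⊤; ½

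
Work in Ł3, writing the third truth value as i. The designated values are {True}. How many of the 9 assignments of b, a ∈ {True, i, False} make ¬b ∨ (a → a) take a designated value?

9

Of the 9 assignments, 9 give a value in {True}.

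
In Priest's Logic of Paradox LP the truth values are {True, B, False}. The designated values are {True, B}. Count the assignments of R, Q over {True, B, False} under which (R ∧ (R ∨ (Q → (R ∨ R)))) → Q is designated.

Of the 9 assignments, 8 give a value in {True, B}.

8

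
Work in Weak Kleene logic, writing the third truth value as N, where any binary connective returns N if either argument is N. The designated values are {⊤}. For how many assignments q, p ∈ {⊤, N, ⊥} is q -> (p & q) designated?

Designated under: (q=⊤, p=⊤); (q=⊥, p=⊤); (q=⊥, p=⊥).

3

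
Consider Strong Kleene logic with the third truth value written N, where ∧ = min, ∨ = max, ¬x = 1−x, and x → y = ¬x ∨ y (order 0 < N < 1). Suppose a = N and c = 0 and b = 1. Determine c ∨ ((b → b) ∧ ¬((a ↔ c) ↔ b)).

b → b = 1 → 1 = 1
a ↔ c = N ↔ 0 = N
(a ↔ c) ↔ b = N ↔ 1 = N
¬((a ↔ c) ↔ b) = ¬N = N
(b → b) ∧ ¬((a ↔ c) ↔ b) = 1 ∧ N = N
c ∨ ((b → b) ∧ ¬((a ↔ c) ↔ b)) = 0 ∨ N = N

N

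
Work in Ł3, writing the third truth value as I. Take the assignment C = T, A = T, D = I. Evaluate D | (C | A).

C | A = T | T = T
D | (C | A) = I | T = T

T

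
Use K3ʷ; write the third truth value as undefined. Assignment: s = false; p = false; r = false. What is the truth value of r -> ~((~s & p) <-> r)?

~s = ~false = true
~s & p = true & false = false
(~s & p) <-> r = false <-> false = true
~((~s & p) <-> r) = ~true = false
r -> ~((~s & p) <-> r) = false -> false = true

true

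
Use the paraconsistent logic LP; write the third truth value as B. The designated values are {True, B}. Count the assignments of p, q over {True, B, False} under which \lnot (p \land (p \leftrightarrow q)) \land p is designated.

Of the 9 assignments, 5 give a value in {True, B}.

5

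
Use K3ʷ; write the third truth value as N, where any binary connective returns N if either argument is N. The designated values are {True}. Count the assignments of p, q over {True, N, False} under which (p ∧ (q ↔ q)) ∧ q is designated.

Designated under: (p=True, q=True).

1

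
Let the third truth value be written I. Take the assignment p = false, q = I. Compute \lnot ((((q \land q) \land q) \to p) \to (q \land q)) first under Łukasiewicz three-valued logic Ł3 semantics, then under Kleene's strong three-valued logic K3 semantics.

false; I

In Łukasiewicz three-valued logic Ł3: q \land q = I \land I = I
(q \land q) \land q = I \land I = I
((q \land q) \land q) \to p = I \to false = I  [min(1, 1−½+0)]
q \land q = I \land I = I
(((q \land q) \land q) \to p) \to (q \land q) = I \to I = true
\lnot ((((q \land q) \land q) \to p) \to (q \land q)) = \lnot true = false
In Kleene's strong three-valued logic K3: q \land q = I \land I = I
(q \land q) \land q = I \land I = I
((q \land q) \land q) \to p = I \to false = I  [\lnot I \lor false]
q \land q = I \land I = I
(((q \land q) \land q) \to p) \to (q \land q) = I \to I = I
\lnot ((((q \land q) \land q) \to p) \to (q \land q)) = \lnot I = I
They differ because Łukasiewicz three-valued logic Ł3 and Kleene's strong three-valued logic K3 treat I differently under implication.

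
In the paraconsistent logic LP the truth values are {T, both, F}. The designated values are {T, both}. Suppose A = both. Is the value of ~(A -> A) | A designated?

Yes

A -> A = both -> both = both
~(A -> A) = ~both = both
~(A -> A) | A = both | both = both
both ∈ {T, both}.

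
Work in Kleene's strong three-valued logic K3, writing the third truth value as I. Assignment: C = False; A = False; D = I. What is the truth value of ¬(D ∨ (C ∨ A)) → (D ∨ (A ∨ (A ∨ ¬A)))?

True

C ∨ A = False ∨ False = False
D ∨ (C ∨ A) = I ∨ False = I
¬(D ∨ (C ∨ A)) = ¬I = I
¬A = ¬False = True
A ∨ ¬A = False ∨ True = True
A ∨ (A ∨ ¬A) = False ∨ True = True
D ∨ (A ∨ (A ∨ ¬A)) = I ∨ True = True
¬(D ∨ (C ∨ A)) → (D ∨ (A ∨ (A ∨ ¬A))) = I → True = True  [¬I ∨ True]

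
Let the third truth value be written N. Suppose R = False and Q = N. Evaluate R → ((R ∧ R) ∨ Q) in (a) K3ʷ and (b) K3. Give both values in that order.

In K3ʷ: R ∧ R = False ∧ False = False
(R ∧ R) ∨ Q = False ∨ N = N
R → ((R ∧ R) ∨ Q) = False → N = N
In K3: R ∧ R = False ∧ False = False
(R ∧ R) ∨ Q = False ∨ N = N
R → ((R ∧ R) ∨ Q) = False → N = True  [¬False ∨ N]
They differ because K3ʷ and K3 treat N differently under the binary connectives.

N; True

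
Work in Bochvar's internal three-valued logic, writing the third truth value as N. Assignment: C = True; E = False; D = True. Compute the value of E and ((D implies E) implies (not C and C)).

D implies E = True implies False = False
not C = not True = False
not C and C = False and True = False
(D implies E) implies (not C and C) = False implies False = True
E and ((D implies E) implies (not C and C)) = False and True = False

False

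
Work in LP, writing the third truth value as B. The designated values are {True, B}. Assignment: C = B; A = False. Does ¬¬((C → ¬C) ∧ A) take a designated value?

¬C = ¬B = B
C → ¬C = B → B = B  [¬B ∨ B]
(C → ¬C) ∧ A = B ∧ False = False
¬((C → ¬C) ∧ A) = ¬False = True
¬¬((C → ¬C) ∧ A) = ¬True = False
False ∉ {True, B}.

No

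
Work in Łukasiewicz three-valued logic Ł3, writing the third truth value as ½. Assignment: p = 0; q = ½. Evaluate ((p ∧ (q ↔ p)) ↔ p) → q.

q ↔ p = ½ ↔ 0 = ½
p ∧ (q ↔ p) = 0 ∧ ½ = 0
(p ∧ (q ↔ p)) ↔ p = 0 ↔ 0 = 1
((p ∧ (q ↔ p)) ↔ p) → q = 1 → ½ = ½

½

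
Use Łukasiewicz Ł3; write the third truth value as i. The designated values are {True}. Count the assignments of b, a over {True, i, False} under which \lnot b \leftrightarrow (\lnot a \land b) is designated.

3

Designated under: (b=True, a=True); (b=i, a=i); (b=i, a=False).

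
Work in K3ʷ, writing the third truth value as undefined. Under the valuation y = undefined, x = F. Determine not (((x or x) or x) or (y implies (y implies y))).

undefined

x or x = F or F = F
(x or x) or x = F or F = F
y implies y = undefined implies undefined = undefined
y implies (y implies y) = undefined implies undefined = undefined
((x or x) or x) or (y implies (y implies y)) = F or undefined = undefined
not (((x or x) or x) or (y implies (y implies y))) = not undefined = undefined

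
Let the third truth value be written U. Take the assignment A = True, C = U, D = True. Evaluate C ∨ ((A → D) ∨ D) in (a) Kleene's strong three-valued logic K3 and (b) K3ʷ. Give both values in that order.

In Kleene's strong three-valued logic K3: A → D = True → True = True
(A → D) ∨ D = True ∨ True = True
C ∨ ((A → D) ∨ D) = U ∨ True = True
In K3ʷ: A → D = True → True = True
(A → D) ∨ D = True ∨ True = True
C ∨ ((A → D) ∨ D) = U ∨ True = U
They differ because Kleene's strong three-valued logic K3 and K3ʷ treat U differently under the binary connectives.

True; U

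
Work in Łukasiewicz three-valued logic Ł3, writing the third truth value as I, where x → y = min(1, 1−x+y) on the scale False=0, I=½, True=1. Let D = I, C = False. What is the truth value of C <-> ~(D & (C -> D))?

C -> D = False -> I = True  [min(1, 1−0+½)]
D & (C -> D) = I & True = I
~(D & (C -> D)) = ~I = I
C <-> ~(D & (C -> D)) = False <-> I = I

I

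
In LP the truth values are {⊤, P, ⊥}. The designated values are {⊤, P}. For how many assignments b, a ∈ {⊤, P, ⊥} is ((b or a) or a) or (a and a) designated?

8

Of the 9 assignments, 8 give a value in {⊤, P}.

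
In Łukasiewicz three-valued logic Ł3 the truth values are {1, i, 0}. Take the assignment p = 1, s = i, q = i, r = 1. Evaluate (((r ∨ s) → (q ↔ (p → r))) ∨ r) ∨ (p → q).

r ∨ s = 1 ∨ i = 1
p → r = 1 → 1 = 1
q ↔ (p → r) = i ↔ 1 = i
(r ∨ s) → (q ↔ (p → r)) = 1 → i = i
((r ∨ s) → (q ↔ (p → r))) ∨ r = i ∨ 1 = 1
p → q = 1 → i = i
(((r ∨ s) → (q ↔ (p → r))) ∨ r) ∨ (p → q) = 1 ∨ i = 1

1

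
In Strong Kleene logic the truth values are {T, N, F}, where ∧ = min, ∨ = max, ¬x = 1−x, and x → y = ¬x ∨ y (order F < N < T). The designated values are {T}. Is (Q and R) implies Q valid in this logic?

No

Countermodel: Q=N, R=T gives N, which is not designated.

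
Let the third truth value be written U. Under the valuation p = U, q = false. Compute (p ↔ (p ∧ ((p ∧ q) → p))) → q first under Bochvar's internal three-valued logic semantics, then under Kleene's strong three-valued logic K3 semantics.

In Bochvar's internal three-valued logic: p ∧ q = U ∧ false = U
(p ∧ q) → p = U → U = U  [any arg is the third value ⇒ result is the third value]
p ∧ ((p ∧ q) → p) = U ∧ U = U
p ↔ (p ∧ ((p ∧ q) → p)) = U ↔ U = U
(p ↔ (p ∧ ((p ∧ q) → p))) → q = U → false = U
In Kleene's strong three-valued logic K3: p ∧ q = U ∧ false = false
(p ∧ q) → p = false → U = true  [¬false ∨ U]
p ∧ ((p ∧ q) → p) = U ∧ true = U
p ↔ (p ∧ ((p ∧ q) → p)) = U ↔ U = U
(p ↔ (p ∧ ((p ∧ q) → p))) → q = U → false = U

U; U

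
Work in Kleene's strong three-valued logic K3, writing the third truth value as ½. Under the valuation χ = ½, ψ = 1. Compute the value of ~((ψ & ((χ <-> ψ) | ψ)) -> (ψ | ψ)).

χ <-> ψ = ½ <-> 1 = ½
(χ <-> ψ) | ψ = ½ | 1 = 1
ψ & ((χ <-> ψ) | ψ) = 1 & 1 = 1
ψ | ψ = 1 | 1 = 1
(ψ & ((χ <-> ψ) | ψ)) -> (ψ | ψ) = 1 -> 1 = 1
~((ψ & ((χ <-> ψ) | ψ)) -> (ψ | ψ)) = ~1 = 0

0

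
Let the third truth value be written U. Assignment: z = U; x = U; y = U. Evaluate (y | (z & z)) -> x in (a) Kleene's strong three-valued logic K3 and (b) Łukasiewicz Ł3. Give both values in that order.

In Kleene's strong three-valued logic K3: z & z = U & U = U
y | (z & z) = U | U = U
(y | (z & z)) -> x = U -> U = U
In Łukasiewicz Ł3: z & z = U & U = U
y | (z & z) = U | U = U
(y | (z & z)) -> x = U -> U = ⊤
They differ because Kleene's strong three-valued logic K3 and Łukasiewicz Ł3 treat U differently under implication.

U; ⊤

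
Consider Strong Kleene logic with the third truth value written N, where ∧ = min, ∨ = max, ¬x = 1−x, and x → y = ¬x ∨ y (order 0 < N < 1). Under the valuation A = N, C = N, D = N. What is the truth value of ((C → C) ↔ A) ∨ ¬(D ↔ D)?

C → C = N → N = N
(C → C) ↔ A = N ↔ N = N
D ↔ D = N ↔ N = N
¬(D ↔ D) = ¬N = N
((C → C) ↔ A) ∨ ¬(D ↔ D) = N ∨ N = N

N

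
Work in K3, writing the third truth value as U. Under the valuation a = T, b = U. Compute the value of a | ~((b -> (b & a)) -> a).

T

b & a = U & T = U
b -> (b & a) = U -> U = U  [~U | U]
(b -> (b & a)) -> a = U -> T = T
~((b -> (b & a)) -> a) = ~T = F
a | ~((b -> (b & a)) -> a) = T | F = T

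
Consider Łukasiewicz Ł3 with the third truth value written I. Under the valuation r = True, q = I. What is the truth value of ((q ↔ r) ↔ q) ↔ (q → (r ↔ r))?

q ↔ r = I ↔ True = I  [1 − |½−1|]
(q ↔ r) ↔ q = I ↔ I = True
r ↔ r = True ↔ True = True
q → (r ↔ r) = I → True = True
((q ↔ r) ↔ q) ↔ (q → (r ↔ r)) = True ↔ True = True

True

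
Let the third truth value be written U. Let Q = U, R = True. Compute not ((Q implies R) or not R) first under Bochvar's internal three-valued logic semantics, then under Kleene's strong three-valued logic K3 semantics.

In Bochvar's internal three-valued logic: Q implies R = U implies True = U  [any arg is the third value ⇒ result is the third value]
not R = not True = False
(Q implies R) or not R = U or False = U
not ((Q implies R) or not R) = not U = U
In Kleene's strong three-valued logic K3: Q implies R = U implies True = True  [not U or True]
not R = not True = False
(Q implies R) or not R = True or False = True
not ((Q implies R) or not R) = not True = False
They differ because Bochvar's internal three-valued logic and Kleene's strong three-valued logic K3 treat U differently under the binary connectives.

U; False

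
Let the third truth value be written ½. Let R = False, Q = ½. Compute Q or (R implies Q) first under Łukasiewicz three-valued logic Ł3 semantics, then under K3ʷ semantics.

True; ½

In Łukasiewicz three-valued logic Ł3: R implies Q = False implies ½ = True  [min(1, 1−0+½)]
Q or (R implies Q) = ½ or True = True
In K3ʷ: R implies Q = False implies ½ = ½
Q or (R implies Q) = ½ or ½ = ½
They differ because Łukasiewicz three-valued logic Ł3 and K3ʷ treat ½ differently under the binary connectives.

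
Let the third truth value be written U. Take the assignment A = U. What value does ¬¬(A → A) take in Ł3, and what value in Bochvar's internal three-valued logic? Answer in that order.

True; U

In Ł3: A → A = U → U = True  [min(1, 1−½+½)]
¬(A → A) = ¬True = False
¬¬(A → A) = ¬False = True
In Bochvar's internal three-valued logic: A → A = U → U = U
¬(A → A) = ¬U = U
¬¬(A → A) = ¬U = U
They differ because Ł3 and Bochvar's internal three-valued logic treat U differently under the binary connectives.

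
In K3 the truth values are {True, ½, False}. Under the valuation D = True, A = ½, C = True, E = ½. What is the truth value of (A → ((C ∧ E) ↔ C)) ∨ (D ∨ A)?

True

C ∧ E = True ∧ ½ = ½
(C ∧ E) ↔ C = ½ ↔ True = ½
A → ((C ∧ E) ↔ C) = ½ → ½ = ½  [¬½ ∨ ½]
D ∨ A = True ∨ ½ = True
(A → ((C ∧ E) ↔ C)) ∨ (D ∨ A) = ½ ∨ True = True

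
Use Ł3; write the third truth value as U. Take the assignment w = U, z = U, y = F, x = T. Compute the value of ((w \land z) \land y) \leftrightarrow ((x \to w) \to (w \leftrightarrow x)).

F

w \land z = U \land U = U
(w \land z) \land y = U \land F = F
x \to w = T \to U = U
w \leftrightarrow x = U \leftrightarrow T = U
(x \to w) \to (w \leftrightarrow x) = U \to U = T
((w \land z) \land y) \leftrightarrow ((x \to w) \to (w \leftrightarrow x)) = F \leftrightarrow T = F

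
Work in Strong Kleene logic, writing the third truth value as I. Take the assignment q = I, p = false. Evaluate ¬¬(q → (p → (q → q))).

q → q = I → I = I
p → (q → q) = false → I = true
q → (p → (q → q)) = I → true = true
¬(q → (p → (q → q))) = ¬true = false
¬¬(q → (p → (q → q))) = ¬false = true

true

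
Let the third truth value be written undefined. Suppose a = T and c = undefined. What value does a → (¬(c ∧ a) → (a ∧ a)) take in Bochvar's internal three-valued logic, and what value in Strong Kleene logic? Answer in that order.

In Bochvar's internal three-valued logic: c ∧ a = undefined ∧ T = undefined
¬(c ∧ a) = ¬undefined = undefined
a ∧ a = T ∧ T = T
¬(c ∧ a) → (a ∧ a) = undefined → T = undefined
a → (¬(c ∧ a) → (a ∧ a)) = T → undefined = undefined
In Strong Kleene logic: c ∧ a = undefined ∧ T = undefined
¬(c ∧ a) = ¬undefined = undefined
a ∧ a = T ∧ T = T
¬(c ∧ a) → (a ∧ a) = undefined → T = T  [¬undefined ∨ T]
a → (¬(c ∧ a) → (a ∧ a)) = T → T = T
They differ because Bochvar's internal three-valued logic and Strong Kleene logic treat undefined differently under the binary connectives.

undefined; T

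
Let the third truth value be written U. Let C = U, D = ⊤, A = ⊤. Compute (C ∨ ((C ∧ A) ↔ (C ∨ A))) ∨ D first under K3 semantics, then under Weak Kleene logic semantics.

⊤; U

In K3: C ∧ A = U ∧ ⊤ = U
C ∨ A = U ∨ ⊤ = ⊤
(C ∧ A) ↔ (C ∨ A) = U ↔ ⊤ = U
C ∨ ((C ∧ A) ↔ (C ∨ A)) = U ∨ U = U
(C ∨ ((C ∧ A) ↔ (C ∨ A))) ∨ D = U ∨ ⊤ = ⊤
In Weak Kleene logic: C ∧ A = U ∧ ⊤ = U
C ∨ A = U ∨ ⊤ = U
(C ∧ A) ↔ (C ∨ A) = U ↔ U = U
C ∨ ((C ∧ A) ↔ (C ∨ A)) = U ∨ U = U
(C ∨ ((C ∧ A) ↔ (C ∨ A))) ∨ D = U ∨ ⊤ = U
They differ because K3 and Weak Kleene logic treat U differently under the binary connectives.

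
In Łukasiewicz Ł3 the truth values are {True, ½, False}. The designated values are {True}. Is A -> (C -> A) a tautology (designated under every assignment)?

Every assignment of A, C over {True, ½, False} gives a value in {True}.
In particular, with A=½, C=½: A -> (C -> A) = True.

Yes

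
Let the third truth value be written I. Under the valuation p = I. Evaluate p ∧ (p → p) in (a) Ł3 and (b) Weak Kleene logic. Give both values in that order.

In Ł3: p → p = I → I = ⊤  [min(1, 1−½+½)]
p ∧ (p → p) = I ∧ ⊤ = I
In Weak Kleene logic: p → p = I → I = I  [any arg is the third value ⇒ result is the third value]
p ∧ (p → p) = I ∧ I = I

I; I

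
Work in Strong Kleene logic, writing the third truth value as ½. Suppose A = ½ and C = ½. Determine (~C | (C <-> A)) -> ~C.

~C = ~½ = ½
C <-> A = ½ <-> ½ = ½
~C | (C <-> A) = ½ | ½ = ½
~C = ~½ = ½
(~C | (C <-> A)) -> ~C = ½ -> ½ = ½  [~½ | ½]

½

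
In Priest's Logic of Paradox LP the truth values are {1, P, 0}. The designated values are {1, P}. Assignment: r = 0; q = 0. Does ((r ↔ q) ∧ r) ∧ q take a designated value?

No

r ↔ q = 0 ↔ 0 = 1
(r ↔ q) ∧ r = 1 ∧ 0 = 0
((r ↔ q) ∧ r) ∧ q = 0 ∧ 0 = 0
0 ∉ {1, P}.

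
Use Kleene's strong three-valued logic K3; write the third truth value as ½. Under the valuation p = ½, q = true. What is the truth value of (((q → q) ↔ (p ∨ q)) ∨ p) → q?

true

q → q = true → true = true
p ∨ q = ½ ∨ true = true
(q → q) ↔ (p ∨ q) = true ↔ true = true
((q → q) ↔ (p ∨ q)) ∨ p = true ∨ ½ = true
(((q → q) ↔ (p ∨ q)) ∨ p) → q = true → true = true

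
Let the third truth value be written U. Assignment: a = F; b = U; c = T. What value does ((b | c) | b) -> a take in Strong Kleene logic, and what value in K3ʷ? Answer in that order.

F; U

In Strong Kleene logic: b | c = U | T = T
(b | c) | b = T | U = T
((b | c) | b) -> a = T -> F = F
In K3ʷ: b | c = U | T = U
(b | c) | b = U | U = U
((b | c) | b) -> a = U -> F = U
They differ because Strong Kleene logic and K3ʷ treat U differently under the binary connectives.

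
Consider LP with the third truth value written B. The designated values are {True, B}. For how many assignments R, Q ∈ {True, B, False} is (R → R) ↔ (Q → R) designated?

8

Of the 9 assignments, 8 give a value in {True, B}.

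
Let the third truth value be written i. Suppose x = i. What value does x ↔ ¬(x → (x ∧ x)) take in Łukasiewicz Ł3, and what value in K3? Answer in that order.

In Łukasiewicz Ł3: x ∧ x = i ∧ i = i
x → (x ∧ x) = i → i = True  [min(1, 1−½+½)]
¬(x → (x ∧ x)) = ¬True = False
x ↔ ¬(x → (x ∧ x)) = i ↔ False = i
In K3: x ∧ x = i ∧ i = i
x → (x ∧ x) = i → i = i  [¬i ∨ i]
¬(x → (x ∧ x)) = ¬i = i
x ↔ ¬(x → (x ∧ x)) = i ↔ i = i

i; i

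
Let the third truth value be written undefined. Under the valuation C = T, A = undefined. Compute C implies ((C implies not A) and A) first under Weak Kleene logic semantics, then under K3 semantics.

In Weak Kleene logic: not A = not undefined = undefined
C implies not A = T implies undefined = undefined  [any arg is the third value ⇒ result is the third value]
(C implies not A) and A = undefined and undefined = undefined
C implies ((C implies not A) and A) = T implies undefined = undefined
In K3: not A = not undefined = undefined
C implies not A = T implies undefined = undefined  [not T or undefined]
(C implies not A) and A = undefined and undefined = undefined
C implies ((C implies not A) and A) = T implies undefined = undefined

undefined; undefined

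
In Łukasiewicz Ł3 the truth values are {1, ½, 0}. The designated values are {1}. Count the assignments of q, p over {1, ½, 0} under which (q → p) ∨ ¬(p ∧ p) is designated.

8

Of the 9 assignments, 8 give a value in {1}.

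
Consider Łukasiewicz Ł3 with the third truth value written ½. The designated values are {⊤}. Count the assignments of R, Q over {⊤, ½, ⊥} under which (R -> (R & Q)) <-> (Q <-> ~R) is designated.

4

Designated under: (R=⊤, Q=½); (R=½, Q=½); (R=½, Q=⊥); (R=⊥, Q=⊤).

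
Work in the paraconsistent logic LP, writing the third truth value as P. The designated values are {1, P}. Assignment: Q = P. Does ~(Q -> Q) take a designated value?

Yes

Q -> Q = P -> P = P  [~P | P]
~(Q -> Q) = ~P = P
P ∈ {1, P}.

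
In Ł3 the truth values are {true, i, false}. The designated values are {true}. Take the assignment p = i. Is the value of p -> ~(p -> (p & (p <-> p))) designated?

No

p <-> p = i <-> i = true
p & (p <-> p) = i & true = i
p -> (p & (p <-> p)) = i -> i = true
~(p -> (p & (p <-> p))) = ~true = false
p -> ~(p -> (p & (p <-> p))) = i -> false = i
i ∉ {true}.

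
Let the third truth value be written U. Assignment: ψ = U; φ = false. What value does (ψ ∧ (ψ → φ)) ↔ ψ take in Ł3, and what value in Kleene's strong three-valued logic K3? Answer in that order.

In Ł3: ψ → φ = U → false = U  [min(1, 1−½+0)]
ψ ∧ (ψ → φ) = U ∧ U = U
(ψ ∧ (ψ → φ)) ↔ ψ = U ↔ U = true
In Kleene's strong three-valued logic K3: ψ → φ = U → false = U
ψ ∧ (ψ → φ) = U ∧ U = U
(ψ ∧ (ψ → φ)) ↔ ψ = U ↔ U = U
They differ because Ł3 and Kleene's strong three-valued logic K3 treat U differently under implication.

true; U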